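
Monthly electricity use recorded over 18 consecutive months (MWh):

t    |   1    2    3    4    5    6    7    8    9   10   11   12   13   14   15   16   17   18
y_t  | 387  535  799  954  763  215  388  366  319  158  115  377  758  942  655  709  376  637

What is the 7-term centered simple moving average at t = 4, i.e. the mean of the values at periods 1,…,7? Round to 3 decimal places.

577.286

Sum of periods 1–7: 387 + 535 + 799 + 954 + 763 + 215 + 388 = 4041
Divide by 7: 4041 / 7 = 577.286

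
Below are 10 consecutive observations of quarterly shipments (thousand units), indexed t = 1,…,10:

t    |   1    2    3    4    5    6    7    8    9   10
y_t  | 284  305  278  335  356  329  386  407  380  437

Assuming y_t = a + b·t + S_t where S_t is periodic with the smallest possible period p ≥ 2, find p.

First differences y_{t+1} − y_t: 21, -27, 57, 21, -27, 57, 21, -27, …
The difference pattern repeats every 3 terms and not for any smaller step, so p = 3.

3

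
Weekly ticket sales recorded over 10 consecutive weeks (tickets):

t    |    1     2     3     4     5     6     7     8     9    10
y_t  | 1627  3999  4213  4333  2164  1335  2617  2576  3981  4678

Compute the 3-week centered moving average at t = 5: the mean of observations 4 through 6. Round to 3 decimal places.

Sum of periods 4–6: 4333 + 2164 + 1335 = 7832
Divide by 3: 7832 / 3 = 2610.667

2610.667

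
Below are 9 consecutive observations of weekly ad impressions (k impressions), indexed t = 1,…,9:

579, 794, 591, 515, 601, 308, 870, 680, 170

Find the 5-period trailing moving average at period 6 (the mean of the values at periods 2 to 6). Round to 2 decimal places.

561.80

Sum of periods 2–6: 794 + 591 + 515 + 601 + 308 = 2809
Divide by 5: 2809 / 5 = 561.80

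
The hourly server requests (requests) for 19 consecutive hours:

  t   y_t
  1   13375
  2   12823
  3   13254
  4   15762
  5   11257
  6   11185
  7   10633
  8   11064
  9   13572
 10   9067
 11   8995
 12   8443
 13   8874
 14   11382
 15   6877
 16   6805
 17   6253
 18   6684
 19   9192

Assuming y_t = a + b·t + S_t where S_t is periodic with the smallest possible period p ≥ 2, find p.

First differences y_{t+1} − y_t: -552, 431, 2508, -4505, -72, -552, 431, 2508, -4505, -72, -552, 431, …
The difference pattern repeats every 5 terms and not for any smaller step, so p = 5.

5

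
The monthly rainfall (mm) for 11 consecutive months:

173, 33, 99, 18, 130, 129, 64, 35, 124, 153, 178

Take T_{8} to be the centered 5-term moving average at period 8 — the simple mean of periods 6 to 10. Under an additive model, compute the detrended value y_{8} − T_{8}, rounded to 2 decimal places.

-66.00

Trend T_8 = (129 + 64 + 35 + 124 + 153) / 5 = 505/5 = 101.0000
Detrended value: 35 − 101.0000 = -66.00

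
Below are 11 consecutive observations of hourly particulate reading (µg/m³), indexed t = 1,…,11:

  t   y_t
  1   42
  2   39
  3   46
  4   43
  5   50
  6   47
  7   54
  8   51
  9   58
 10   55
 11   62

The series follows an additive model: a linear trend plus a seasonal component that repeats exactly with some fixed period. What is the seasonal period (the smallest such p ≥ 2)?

First differences y_{t+1} − y_t: -3, 7, -3, 7, -3, 7, …
The difference pattern repeats every 2 terms and not for any smaller step, so p = 2.

2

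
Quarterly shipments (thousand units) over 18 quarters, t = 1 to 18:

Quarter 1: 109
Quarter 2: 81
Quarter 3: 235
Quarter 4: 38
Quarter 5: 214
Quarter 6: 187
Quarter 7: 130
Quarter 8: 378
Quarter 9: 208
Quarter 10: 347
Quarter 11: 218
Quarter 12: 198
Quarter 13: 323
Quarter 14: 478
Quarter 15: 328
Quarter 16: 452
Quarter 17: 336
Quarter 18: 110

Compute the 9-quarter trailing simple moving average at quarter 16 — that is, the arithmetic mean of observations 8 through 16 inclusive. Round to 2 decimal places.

325.56

Sum of periods 8–16: 378 + 208 + 347 + 218 + 198 + 323 + 478 + 328 + 452 = 2930
Divide by 9: 2930 / 9 = 325.56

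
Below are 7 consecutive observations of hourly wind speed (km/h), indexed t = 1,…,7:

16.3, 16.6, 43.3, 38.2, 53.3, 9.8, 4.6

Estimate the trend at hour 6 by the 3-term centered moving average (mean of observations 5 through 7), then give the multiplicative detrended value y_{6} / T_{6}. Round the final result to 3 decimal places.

Trend T_6 = (53.3 + 9.8 + 4.6) / 3 = 67.7/3 = 22.56667
Ratio to trend: 9.8 / 22.56667 = 0.434

0.434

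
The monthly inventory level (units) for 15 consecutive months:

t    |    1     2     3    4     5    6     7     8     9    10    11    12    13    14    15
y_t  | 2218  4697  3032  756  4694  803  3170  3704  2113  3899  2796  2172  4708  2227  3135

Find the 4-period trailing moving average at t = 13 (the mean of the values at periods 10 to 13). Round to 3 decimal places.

3393.750

Sum of periods 10–13: 3899 + 2796 + 2172 + 4708 = 13575
Divide by 4: 13575 / 4 = 3393.750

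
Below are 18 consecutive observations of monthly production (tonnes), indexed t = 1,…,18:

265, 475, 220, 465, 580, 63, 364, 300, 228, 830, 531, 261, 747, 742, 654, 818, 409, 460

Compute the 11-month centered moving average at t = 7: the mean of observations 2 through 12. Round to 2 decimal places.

392.45

Sum of periods 2–12: 475 + 220 + 465 + 580 + 63 + 364 + 300 + 228 + 830 + 531 + 261 = 4317
Divide by 11: 4317 / 11 = 392.45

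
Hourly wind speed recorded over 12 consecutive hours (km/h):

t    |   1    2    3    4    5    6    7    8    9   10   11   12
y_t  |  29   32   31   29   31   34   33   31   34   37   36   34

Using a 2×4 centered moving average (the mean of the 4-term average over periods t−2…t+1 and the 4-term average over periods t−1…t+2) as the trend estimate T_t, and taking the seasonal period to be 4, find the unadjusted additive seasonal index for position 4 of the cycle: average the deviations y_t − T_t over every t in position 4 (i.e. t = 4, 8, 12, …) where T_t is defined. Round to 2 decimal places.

-2.19

Season position 4 occurs at t = 4, 8 (where T_t is defined).
t=4: T_4 = 31.0000; y_4 − T_4 = 29 − 31.0000 = -2.0000
t=8: T_8 = 33.3750; y_8 − T_8 = 31 − 33.3750 = -2.3750
Mean deviation: (-2.0000 + -2.3750) / 2 = -2.19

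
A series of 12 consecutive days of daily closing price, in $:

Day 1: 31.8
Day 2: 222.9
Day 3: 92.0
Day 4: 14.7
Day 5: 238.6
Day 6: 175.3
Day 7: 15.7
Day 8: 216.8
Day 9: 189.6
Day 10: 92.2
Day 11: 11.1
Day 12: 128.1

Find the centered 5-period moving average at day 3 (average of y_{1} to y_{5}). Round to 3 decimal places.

120.000

Sum of periods 1–5: 31.8 + 222.9 + 92.0 + 14.7 + 238.6 = 600.0
Divide by 5: 600.0 / 5 = 120.000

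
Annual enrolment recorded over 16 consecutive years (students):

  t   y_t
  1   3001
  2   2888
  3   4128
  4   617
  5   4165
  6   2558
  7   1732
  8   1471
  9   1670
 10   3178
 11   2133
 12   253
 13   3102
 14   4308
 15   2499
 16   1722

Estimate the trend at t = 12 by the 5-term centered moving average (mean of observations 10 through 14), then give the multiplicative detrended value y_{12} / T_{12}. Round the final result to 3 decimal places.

0.098

Trend T_12 = (3178 + 2133 + 253 + 3102 + 4308) / 5 = 12974/5 = 2594.80000
Ratio to trend: 253 / 2594.80000 = 0.098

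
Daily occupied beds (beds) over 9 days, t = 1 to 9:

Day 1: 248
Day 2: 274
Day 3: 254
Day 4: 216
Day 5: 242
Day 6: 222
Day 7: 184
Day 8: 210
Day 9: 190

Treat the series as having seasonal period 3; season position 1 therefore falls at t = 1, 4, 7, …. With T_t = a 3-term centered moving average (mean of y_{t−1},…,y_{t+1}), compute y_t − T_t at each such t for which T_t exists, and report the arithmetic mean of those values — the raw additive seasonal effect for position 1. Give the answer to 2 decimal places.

-21.33

Season position 1 occurs at t = 4, 7 (where T_t is defined).
t=4: T_4 = 237.3333; y_4 − T_4 = 216 − 237.3333 = -21.3333
t=7: T_7 = 205.3333; y_7 − T_7 = 184 − 205.3333 = -21.3333
Mean deviation: (-21.3333 + -21.3333) / 2 = -21.33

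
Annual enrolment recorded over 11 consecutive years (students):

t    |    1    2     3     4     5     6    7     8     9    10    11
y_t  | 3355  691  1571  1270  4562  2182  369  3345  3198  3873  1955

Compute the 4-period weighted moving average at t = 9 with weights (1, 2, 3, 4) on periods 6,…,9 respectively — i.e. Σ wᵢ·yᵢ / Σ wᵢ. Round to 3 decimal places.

2574.700

Weighted sum: 1·2182 + 2·369 + 3·3345 + 4·3198 = 2182 + 738 + 10035 + 12792 = 25747
Weight total: 1 + 2 + 3 + 4 = 10
WMA = 25747 / 10 = 2574.700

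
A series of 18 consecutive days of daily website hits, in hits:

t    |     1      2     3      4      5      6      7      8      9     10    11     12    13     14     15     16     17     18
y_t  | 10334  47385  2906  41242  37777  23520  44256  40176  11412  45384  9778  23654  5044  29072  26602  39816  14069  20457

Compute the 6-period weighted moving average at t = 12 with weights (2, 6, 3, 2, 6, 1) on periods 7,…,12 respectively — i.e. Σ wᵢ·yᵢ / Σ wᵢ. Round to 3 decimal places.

26844.700

Weighted sum: 2·44256 + 6·40176 + 3·11412 + 2·45384 + 6·9778 + 1·23654 = 88512 + 241056 + 34236 + 90768 + 58668 + 23654 = 536894
Weight total: 2 + 6 + 3 + 2 + 6 + 1 = 20
WMA = 536894 / 20 = 26844.700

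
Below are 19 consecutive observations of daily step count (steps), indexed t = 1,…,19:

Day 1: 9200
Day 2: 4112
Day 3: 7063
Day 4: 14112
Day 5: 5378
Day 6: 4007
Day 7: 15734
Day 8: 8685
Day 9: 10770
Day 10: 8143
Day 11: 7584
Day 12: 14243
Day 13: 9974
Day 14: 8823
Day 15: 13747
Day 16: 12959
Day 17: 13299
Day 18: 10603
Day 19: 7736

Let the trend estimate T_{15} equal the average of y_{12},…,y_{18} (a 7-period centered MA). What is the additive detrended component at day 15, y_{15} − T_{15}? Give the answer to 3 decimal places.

Trend T_15 = (14243 + 9974 + 8823 + 13747 + 12959 + 13299 + 10603) / 7 = 83648/7 = 11949.71429
Detrended value: 13747 − 11949.71429 = 1797.286

1797.286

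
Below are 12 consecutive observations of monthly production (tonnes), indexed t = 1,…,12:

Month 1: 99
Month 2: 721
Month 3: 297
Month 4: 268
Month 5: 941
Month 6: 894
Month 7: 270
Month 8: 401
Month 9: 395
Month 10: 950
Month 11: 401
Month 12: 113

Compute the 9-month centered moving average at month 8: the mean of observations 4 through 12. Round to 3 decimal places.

Sum of periods 4–12: 268 + 941 + 894 + 270 + 401 + 395 + 950 + 401 + 113 = 4633
Divide by 9: 4633 / 9 = 514.778

514.778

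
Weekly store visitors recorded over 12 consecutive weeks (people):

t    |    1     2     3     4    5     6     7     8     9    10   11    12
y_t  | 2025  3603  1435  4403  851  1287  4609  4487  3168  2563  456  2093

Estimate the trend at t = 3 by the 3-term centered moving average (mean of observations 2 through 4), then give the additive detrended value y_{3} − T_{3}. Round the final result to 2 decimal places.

-1712.00

Trend T_3 = (3603 + 1435 + 4403) / 3 = 9441/3 = 3147.0000
Detrended value: 1435 − 3147.0000 = -1712.00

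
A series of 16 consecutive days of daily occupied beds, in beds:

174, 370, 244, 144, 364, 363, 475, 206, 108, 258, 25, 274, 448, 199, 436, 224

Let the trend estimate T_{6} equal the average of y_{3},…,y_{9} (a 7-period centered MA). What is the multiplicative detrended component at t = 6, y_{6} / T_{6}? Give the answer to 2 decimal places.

1.33

Trend T_6 = (244 + 144 + 364 + 363 + 475 + 206 + 108) / 7 = 1904/7 = 272.0000
Ratio to trend: 363 / 272.0000 = 1.33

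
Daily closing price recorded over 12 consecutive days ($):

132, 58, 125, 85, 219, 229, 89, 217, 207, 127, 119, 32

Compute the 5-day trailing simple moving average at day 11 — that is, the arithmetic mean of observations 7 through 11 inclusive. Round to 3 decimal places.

Sum of periods 7–11: 89 + 217 + 207 + 127 + 119 = 759
Divide by 5: 759 / 5 = 151.800

151.800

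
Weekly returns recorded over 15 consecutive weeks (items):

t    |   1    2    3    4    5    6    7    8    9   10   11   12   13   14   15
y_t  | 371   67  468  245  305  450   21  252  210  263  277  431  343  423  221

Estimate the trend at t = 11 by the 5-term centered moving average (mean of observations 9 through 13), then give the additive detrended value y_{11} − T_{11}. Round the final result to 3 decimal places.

-27.800

Trend T_11 = (210 + 263 + 277 + 431 + 343) / 5 = 1524/5 = 304.80000
Detrended value: 277 − 304.80000 = -27.800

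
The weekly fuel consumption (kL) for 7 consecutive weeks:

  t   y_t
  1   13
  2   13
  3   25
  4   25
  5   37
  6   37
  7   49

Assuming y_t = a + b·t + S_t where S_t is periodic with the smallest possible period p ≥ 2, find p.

2

First differences y_{t+1} − y_t: 0, 12, 0, 12, 0, 12, …
The difference pattern repeats every 2 terms and not for any smaller step, so p = 2.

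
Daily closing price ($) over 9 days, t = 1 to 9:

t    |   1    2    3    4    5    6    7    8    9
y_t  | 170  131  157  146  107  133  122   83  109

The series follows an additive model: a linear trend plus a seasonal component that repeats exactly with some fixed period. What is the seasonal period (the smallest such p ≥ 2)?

First differences y_{t+1} − y_t: -39, 26, -11, -39, 26, -11, -39, 26, …
The difference pattern repeats every 3 terms and not for any smaller step, so p = 3.

3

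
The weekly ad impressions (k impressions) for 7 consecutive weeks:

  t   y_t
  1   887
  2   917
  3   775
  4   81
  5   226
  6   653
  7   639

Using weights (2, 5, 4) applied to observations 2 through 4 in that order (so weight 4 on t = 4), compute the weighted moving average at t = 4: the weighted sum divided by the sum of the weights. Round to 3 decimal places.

548.455

Weighted sum: 2·917 + 5·775 + 4·81 = 1834 + 3875 + 324 = 6033
Weight total: 2 + 5 + 4 = 11
WMA = 6033 / 11 = 548.455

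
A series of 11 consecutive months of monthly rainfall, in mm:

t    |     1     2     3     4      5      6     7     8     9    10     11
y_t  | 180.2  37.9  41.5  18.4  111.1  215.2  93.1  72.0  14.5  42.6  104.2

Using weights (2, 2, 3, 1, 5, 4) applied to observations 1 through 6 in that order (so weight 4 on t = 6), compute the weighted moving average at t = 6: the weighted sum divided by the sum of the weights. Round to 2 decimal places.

117.38

Weighted sum: 2·180.2 + 2·37.9 + 3·41.5 + 1·18.4 + 5·111.1 + 4·215.2 = 360.4 + 75.8 + 124.5 + 18.4 + 555.5 + 860.8 = 1995.4
Weight total: 2 + 2 + 3 + 1 + 5 + 4 = 17
WMA = 1995.4 / 17 = 117.38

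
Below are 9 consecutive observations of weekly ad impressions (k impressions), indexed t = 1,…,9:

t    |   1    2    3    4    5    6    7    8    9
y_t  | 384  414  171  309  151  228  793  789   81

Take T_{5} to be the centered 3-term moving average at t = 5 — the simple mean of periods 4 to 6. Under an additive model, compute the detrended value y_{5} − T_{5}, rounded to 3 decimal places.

Trend T_5 = (309 + 151 + 228) / 3 = 688/3 = 229.33333
Detrended value: 151 − 229.33333 = -78.333

-78.333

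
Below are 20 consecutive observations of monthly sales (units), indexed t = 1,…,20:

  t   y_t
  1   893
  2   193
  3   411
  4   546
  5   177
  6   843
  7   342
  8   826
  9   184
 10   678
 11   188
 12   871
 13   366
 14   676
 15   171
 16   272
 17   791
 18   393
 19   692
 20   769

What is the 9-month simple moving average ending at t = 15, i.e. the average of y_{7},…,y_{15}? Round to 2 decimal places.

Sum of periods 7–15: 342 + 826 + 184 + 678 + 188 + 871 + 366 + 676 + 171 = 4302
Divide by 9: 4302 / 9 = 478.00

478.00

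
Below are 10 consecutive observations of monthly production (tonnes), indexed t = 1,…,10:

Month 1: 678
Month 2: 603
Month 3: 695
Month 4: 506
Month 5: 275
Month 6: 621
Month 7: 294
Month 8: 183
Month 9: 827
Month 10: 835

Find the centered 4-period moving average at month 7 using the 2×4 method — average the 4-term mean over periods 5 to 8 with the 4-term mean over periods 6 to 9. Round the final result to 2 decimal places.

412.25

Sum over 5–8: 275 + 621 + 294 + 183 = 1373
Sum over 6–9: 621 + 294 + 183 + 827 = 1925
CMA at t=7 = (1373 + 1925) / (2·4) = 3298 / 8 = 412.25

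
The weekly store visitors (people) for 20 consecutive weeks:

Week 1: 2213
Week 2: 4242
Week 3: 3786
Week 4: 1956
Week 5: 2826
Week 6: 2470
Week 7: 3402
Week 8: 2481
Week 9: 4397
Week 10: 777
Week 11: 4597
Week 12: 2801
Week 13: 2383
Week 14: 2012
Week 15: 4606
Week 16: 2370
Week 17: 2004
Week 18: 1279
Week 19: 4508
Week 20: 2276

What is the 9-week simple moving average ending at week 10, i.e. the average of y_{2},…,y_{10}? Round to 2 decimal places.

2926.33

Sum of periods 2–10: 4242 + 3786 + 1956 + 2826 + 2470 + 3402 + 2481 + 4397 + 777 = 26337
Divide by 9: 26337 / 9 = 2926.33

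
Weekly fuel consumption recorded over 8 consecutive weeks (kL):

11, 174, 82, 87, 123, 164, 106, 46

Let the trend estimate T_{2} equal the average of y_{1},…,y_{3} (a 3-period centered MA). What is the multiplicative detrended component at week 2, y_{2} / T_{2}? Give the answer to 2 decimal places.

Trend T_2 = (11 + 174 + 82) / 3 = 267/3 = 89.0000
Ratio to trend: 174 / 89.0000 = 1.96

1.96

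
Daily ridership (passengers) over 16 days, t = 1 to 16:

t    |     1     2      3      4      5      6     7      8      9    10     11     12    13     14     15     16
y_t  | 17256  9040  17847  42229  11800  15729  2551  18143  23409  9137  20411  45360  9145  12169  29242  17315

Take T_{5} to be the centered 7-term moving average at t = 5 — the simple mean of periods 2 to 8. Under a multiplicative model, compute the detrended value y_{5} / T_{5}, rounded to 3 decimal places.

0.704

Trend T_5 = (9040 + 17847 + 42229 + 11800 + 15729 + 2551 + 18143) / 7 = 117339/7 = 16762.71429
Ratio to trend: 11800 / 16762.71429 = 0.704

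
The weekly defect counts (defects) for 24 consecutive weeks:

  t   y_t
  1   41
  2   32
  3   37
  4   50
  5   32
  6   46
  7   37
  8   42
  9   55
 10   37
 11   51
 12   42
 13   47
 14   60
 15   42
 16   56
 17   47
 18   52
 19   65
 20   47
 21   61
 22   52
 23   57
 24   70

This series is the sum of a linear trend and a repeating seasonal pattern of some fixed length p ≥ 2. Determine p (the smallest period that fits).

First differences y_{t+1} − y_t: -9, 5, 13, -18, 14, -9, 5, 13, -18, 14, -9, 5, …
The difference pattern repeats every 5 terms and not for any smaller step, so p = 5.

5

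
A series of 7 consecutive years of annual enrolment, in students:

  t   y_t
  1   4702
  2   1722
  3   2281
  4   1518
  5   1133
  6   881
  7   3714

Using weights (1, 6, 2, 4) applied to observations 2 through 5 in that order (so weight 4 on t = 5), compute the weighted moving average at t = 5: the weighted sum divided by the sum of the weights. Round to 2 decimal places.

Weighted sum: 1·1722 + 6·2281 + 2·1518 + 4·1133 = 1722 + 13686 + 3036 + 4532 = 22976
Weight total: 1 + 6 + 2 + 4 = 13
WMA = 22976 / 13 = 1767.38

1767.38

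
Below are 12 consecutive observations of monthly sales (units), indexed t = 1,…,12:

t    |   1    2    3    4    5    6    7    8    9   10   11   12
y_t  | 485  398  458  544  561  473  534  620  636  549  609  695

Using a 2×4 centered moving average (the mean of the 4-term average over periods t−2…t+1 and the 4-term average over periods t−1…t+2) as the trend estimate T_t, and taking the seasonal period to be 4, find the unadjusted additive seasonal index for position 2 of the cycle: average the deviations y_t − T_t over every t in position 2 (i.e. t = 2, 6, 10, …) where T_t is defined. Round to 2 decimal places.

-64.19

Season position 2 occurs at t = 6, 10 (where T_t is defined).
t=6: T_6 = 537.5000; y_6 − T_6 = 473 − 537.5000 = -64.5000
t=10: T_10 = 612.8750; y_10 − T_10 = 549 − 612.8750 = -63.8750
Mean deviation: (-64.5000 + -63.8750) / 2 = -64.19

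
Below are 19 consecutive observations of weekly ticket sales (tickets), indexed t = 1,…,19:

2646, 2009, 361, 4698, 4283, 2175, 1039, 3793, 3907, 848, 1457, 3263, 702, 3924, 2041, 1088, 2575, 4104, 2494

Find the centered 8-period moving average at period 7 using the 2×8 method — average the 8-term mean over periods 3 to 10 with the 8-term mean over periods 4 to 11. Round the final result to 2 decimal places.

Sum over 3–10: 361 + 4698 + 4283 + 2175 + 1039 + 3793 + 3907 + 848 = 21104
Sum over 4–11: 4698 + 4283 + 2175 + 1039 + 3793 + 3907 + 848 + 1457 = 22200
CMA at t=7 = (21104 + 22200) / (2·8) = 43304 / 16 = 2706.50

2706.50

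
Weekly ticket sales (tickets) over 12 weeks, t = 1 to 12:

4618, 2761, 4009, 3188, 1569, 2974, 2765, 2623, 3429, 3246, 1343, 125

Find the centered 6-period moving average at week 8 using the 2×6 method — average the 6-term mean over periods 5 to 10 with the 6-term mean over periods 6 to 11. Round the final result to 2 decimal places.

Sum over 5–10: 1569 + 2974 + 2765 + 2623 + 3429 + 3246 = 16606
Sum over 6–11: 2974 + 2765 + 2623 + 3429 + 3246 + 1343 = 16380
CMA at t=8 = (16606 + 16380) / (2·6) = 32986 / 12 = 2748.83

2748.83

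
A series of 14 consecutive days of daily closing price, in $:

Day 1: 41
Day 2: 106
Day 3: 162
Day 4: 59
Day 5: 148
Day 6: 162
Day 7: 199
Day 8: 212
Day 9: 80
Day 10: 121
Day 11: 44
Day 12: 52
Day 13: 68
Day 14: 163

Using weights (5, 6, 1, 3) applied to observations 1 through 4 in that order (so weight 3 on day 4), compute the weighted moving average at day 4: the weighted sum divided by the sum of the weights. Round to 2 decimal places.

Weighted sum: 5·41 + 6·106 + 1·162 + 3·59 = 205 + 636 + 162 + 177 = 1180
Weight total: 5 + 6 + 1 + 3 = 15
WMA = 1180 / 15 = 78.67

78.67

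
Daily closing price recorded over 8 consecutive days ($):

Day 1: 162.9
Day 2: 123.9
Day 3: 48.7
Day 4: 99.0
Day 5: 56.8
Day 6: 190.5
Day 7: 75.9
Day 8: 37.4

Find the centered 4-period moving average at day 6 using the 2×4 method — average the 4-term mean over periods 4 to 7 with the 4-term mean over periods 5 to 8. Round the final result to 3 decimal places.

Sum over 4–7: 99.0 + 56.8 + 190.5 + 75.9 = 422.2
Sum over 5–8: 56.8 + 190.5 + 75.9 + 37.4 = 360.6
CMA at t=6 = (422.2 + 360.6) / (2·4) = 782.8 / 8 = 97.850

97.850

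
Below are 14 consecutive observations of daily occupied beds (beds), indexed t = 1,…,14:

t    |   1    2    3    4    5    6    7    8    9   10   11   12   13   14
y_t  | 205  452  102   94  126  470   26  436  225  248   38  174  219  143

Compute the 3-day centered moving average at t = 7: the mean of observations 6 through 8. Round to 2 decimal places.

310.67

Sum of periods 6–8: 470 + 26 + 436 = 932
Divide by 3: 932 / 3 = 310.67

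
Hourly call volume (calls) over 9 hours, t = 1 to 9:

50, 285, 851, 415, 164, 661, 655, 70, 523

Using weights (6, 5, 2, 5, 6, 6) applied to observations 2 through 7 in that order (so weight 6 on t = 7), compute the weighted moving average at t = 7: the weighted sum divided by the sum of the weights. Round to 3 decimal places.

517.033

Weighted sum: 6·285 + 5·851 + 2·415 + 5·164 + 6·661 + 6·655 = 1710 + 4255 + 830 + 820 + 3966 + 3930 = 15511
Weight total: 6 + 5 + 2 + 5 + 6 + 6 = 30
WMA = 15511 / 30 = 517.033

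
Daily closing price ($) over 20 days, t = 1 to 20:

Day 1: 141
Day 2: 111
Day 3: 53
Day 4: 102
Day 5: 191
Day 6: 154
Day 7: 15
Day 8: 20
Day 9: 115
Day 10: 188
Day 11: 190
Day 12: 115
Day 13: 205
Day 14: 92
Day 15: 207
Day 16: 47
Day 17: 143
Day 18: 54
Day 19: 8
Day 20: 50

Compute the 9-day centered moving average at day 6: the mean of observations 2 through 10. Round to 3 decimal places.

105.444

Sum of periods 2–10: 111 + 53 + 102 + 191 + 154 + 15 + 20 + 115 + 188 = 949
Divide by 9: 949 / 9 = 105.444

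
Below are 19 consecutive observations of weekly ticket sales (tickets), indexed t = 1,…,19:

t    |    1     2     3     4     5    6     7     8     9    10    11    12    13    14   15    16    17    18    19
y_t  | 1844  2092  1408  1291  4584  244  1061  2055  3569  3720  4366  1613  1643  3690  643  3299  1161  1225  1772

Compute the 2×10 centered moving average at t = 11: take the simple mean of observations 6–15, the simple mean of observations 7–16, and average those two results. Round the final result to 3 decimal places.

Sum over 6–15: 244 + 1061 + 2055 + 3569 + 3720 + 4366 + 1613 + 1643 + 3690 + 643 = 22604
Sum over 7–16: 1061 + 2055 + 3569 + 3720 + 4366 + 1613 + 1643 + 3690 + 643 + 3299 = 25659
CMA at t=11 = (22604 + 25659) / (2·10) = 48263 / 20 = 2413.150

2413.150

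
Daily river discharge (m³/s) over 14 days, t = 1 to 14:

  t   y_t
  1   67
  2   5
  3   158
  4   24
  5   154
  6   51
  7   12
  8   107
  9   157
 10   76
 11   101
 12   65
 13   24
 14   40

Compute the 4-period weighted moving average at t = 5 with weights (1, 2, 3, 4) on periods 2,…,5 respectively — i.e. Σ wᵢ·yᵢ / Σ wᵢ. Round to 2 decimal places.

100.90

Weighted sum: 1·5 + 2·158 + 3·24 + 4·154 = 5 + 316 + 72 + 616 = 1009
Weight total: 1 + 2 + 3 + 4 = 10
WMA = 1009 / 10 = 100.90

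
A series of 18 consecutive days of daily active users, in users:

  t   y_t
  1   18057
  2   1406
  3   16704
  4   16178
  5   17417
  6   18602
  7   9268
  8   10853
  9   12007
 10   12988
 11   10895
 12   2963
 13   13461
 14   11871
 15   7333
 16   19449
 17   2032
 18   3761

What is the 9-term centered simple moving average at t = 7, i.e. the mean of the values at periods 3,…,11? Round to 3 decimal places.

13879.111

Sum of periods 3–11: 16704 + 16178 + 17417 + 18602 + 9268 + 10853 + 12007 + 12988 + 10895 = 124912
Divide by 9: 124912 / 9 = 13879.111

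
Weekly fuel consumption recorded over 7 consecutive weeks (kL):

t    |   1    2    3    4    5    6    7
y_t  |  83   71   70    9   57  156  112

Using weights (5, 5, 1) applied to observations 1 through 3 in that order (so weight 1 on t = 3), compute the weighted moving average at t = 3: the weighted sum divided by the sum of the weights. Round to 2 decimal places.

Weighted sum: 5·83 + 5·71 + 1·70 = 415 + 355 + 70 = 840
Weight total: 5 + 5 + 1 = 11
WMA = 840 / 11 = 76.36

76.36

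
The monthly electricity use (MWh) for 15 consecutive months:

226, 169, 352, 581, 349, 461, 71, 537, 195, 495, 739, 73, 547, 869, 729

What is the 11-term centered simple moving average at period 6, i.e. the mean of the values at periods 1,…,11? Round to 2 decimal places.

Sum of periods 1–11: 226 + 169 + 352 + 581 + 349 + 461 + 71 + 537 + 195 + 495 + 739 = 4175
Divide by 11: 4175 / 11 = 379.55

379.55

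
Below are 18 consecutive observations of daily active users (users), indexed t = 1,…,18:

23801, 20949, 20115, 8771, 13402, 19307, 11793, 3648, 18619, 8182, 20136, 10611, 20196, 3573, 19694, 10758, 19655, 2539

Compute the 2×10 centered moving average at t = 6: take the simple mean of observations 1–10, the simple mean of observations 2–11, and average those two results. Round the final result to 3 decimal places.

Sum over 1–10: 23801 + 20949 + 20115 + 8771 + 13402 + 19307 + 11793 + 3648 + 18619 + 8182 = 148587
Sum over 2–11: 20949 + 20115 + 8771 + 13402 + 19307 + 11793 + 3648 + 18619 + 8182 + 20136 = 144922
CMA at t=6 = (148587 + 144922) / (2·10) = 293509 / 20 = 14675.450

14675.450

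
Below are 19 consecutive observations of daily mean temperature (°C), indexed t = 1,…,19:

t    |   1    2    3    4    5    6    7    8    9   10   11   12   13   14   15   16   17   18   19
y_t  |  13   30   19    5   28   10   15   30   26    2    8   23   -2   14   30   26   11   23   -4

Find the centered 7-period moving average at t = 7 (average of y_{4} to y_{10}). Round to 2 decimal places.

16.57

Sum of periods 4–10: 5 + 28 + 10 + 15 + 30 + 26 + 2 = 116
Divide by 7: 116 / 7 = 16.57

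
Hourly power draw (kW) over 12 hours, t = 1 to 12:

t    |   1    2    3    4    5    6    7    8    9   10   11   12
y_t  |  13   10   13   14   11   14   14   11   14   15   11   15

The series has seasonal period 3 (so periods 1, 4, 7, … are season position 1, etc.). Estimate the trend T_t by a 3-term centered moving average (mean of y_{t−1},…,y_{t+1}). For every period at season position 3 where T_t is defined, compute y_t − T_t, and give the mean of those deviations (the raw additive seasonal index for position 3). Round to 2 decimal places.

0.78

Season position 3 occurs at t = 3, 6, 9 (where T_t is defined).
t=3: T_3 = 12.3333; y_3 − T_3 = 13 − 12.3333 = 0.6667
t=6: T_6 = 13.0000; y_6 − T_6 = 14 − 13.0000 = 1.0000
t=9: T_9 = 13.3333; y_9 − T_9 = 14 − 13.3333 = 0.6667
Mean deviation: (0.6667 + 1.0000 + 0.6667) / 3 = 0.78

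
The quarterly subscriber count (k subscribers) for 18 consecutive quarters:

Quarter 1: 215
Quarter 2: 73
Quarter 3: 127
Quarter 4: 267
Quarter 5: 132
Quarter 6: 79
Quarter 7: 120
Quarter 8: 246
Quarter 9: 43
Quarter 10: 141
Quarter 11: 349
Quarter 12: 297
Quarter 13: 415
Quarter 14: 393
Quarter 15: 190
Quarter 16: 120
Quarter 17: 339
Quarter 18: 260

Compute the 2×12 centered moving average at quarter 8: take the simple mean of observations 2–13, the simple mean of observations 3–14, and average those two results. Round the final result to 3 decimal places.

Sum over 2–13: 73 + 127 + 267 + 132 + 79 + 120 + 246 + 43 + 141 + 349 + 297 + 415 = 2289
Sum over 3–14: 127 + 267 + 132 + 79 + 120 + 246 + 43 + 141 + 349 + 297 + 415 + 393 = 2609
CMA at t=8 = (2289 + 2609) / (2·12) = 4898 / 24 = 204.083

204.083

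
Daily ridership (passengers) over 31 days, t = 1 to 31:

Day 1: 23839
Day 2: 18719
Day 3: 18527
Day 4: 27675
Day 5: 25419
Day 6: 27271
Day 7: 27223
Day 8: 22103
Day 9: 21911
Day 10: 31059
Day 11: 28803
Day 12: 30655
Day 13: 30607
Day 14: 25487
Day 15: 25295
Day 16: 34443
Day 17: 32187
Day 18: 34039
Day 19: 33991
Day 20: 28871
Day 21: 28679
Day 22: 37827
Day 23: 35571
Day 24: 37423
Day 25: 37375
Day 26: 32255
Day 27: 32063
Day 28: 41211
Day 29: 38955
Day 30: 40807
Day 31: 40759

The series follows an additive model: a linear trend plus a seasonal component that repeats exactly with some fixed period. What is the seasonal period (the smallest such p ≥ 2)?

First differences y_{t+1} − y_t: -5120, -192, 9148, -2256, 1852, -48, -5120, -192, 9148, -2256, 1852, -48, -5120, -192, …
The difference pattern repeats every 6 terms and not for any smaller step, so p = 6.

6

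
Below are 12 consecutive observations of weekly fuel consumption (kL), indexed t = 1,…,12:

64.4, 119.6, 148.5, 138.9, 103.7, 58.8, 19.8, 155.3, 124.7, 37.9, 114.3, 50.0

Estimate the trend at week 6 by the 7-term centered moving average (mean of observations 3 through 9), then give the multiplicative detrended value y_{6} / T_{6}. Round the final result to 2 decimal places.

0.55

Trend T_6 = (148.5 + 138.9 + 103.7 + 58.8 + 19.8 + 155.3 + 124.7) / 7 = 749.7/7 = 107.1000
Ratio to trend: 58.8 / 107.1000 = 0.55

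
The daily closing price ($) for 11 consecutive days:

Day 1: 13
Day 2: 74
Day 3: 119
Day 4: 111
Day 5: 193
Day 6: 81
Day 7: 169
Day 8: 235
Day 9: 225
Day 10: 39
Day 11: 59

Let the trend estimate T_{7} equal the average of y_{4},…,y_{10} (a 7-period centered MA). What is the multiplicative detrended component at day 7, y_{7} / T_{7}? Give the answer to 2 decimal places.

1.12

Trend T_7 = (111 + 193 + 81 + 169 + 235 + 225 + 39) / 7 = 1053/7 = 150.4286
Ratio to trend: 169 / 150.4286 = 1.12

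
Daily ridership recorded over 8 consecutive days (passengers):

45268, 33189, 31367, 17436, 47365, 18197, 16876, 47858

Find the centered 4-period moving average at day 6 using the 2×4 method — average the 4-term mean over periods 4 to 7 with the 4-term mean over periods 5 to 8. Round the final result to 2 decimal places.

Sum over 4–7: 17436 + 47365 + 18197 + 16876 = 99874
Sum over 5–8: 47365 + 18197 + 16876 + 47858 = 130296
CMA at t=6 = (99874 + 130296) / (2·4) = 230170 / 8 = 28771.25

28771.25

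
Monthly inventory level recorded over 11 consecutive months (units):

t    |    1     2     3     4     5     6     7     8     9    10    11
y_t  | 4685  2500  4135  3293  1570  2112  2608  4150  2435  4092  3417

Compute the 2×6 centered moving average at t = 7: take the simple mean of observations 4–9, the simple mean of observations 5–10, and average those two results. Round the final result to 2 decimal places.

2761.25

Sum over 4–9: 3293 + 1570 + 2112 + 2608 + 4150 + 2435 = 16168
Sum over 5–10: 1570 + 2112 + 2608 + 4150 + 2435 + 4092 = 16967
CMA at t=7 = (16168 + 16967) / (2·6) = 33135 / 12 = 2761.25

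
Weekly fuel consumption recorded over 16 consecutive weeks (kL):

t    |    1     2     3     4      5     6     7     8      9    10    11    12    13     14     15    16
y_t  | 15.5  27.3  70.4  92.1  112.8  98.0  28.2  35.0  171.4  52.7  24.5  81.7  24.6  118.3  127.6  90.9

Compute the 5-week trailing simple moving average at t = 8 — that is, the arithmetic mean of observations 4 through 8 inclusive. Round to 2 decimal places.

73.22

Sum of periods 4–8: 92.1 + 112.8 + 98.0 + 28.2 + 35.0 = 366.1
Divide by 5: 366.1 / 5 = 73.22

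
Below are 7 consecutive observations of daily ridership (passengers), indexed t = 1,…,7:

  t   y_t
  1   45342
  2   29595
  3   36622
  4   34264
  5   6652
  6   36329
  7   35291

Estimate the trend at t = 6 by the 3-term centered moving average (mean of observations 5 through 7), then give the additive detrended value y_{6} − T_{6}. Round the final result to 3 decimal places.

10238.333

Trend T_6 = (6652 + 36329 + 35291) / 3 = 78272/3 = 26090.66667
Detrended value: 36329 − 26090.66667 = 10238.333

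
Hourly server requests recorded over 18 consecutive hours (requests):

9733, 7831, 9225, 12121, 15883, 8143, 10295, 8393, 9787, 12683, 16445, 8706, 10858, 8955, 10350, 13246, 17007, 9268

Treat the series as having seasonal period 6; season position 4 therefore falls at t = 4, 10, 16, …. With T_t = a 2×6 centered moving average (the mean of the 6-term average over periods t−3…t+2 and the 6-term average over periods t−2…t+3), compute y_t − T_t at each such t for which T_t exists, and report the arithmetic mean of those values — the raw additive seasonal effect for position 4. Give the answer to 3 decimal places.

1584.708

Season position 4 occurs at t = 4, 10 (where T_t is defined).
t=4: T_4 = 10536.16667; y_4 − T_4 = 12121 − 10536.16667 = 1584.83333
t=10: T_10 = 11098.41667; y_10 − T_10 = 12683 − 11098.41667 = 1584.58333
Mean deviation: (1584.83333 + 1584.58333) / 2 = 1584.708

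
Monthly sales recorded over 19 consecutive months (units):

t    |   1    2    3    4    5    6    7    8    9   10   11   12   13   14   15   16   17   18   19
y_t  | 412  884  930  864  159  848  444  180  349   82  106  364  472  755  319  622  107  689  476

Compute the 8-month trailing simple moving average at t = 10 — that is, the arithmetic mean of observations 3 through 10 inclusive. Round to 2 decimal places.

Sum of periods 3–10: 930 + 864 + 159 + 848 + 444 + 180 + 349 + 82 = 3856
Divide by 8: 3856 / 8 = 482.00

482.00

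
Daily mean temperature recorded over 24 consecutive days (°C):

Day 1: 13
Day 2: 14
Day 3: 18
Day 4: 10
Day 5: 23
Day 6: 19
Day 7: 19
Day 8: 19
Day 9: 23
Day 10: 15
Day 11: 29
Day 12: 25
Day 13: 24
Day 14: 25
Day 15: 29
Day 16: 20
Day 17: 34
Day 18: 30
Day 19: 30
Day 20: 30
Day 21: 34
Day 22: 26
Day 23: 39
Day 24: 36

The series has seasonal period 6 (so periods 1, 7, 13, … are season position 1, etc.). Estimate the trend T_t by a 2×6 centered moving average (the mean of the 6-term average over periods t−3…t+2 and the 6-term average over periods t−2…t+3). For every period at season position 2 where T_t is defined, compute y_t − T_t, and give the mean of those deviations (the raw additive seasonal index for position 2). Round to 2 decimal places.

-1.00

Season position 2 occurs at t = 8, 14, 20 (where T_t is defined).
t=8: T_8 = 20.1667; y_8 − T_8 = 19 − 20.1667 = -1.1667
t=14: T_14 = 25.7500; y_14 − T_14 = 25 − 25.7500 = -0.7500
t=20: T_20 = 31.0833; y_20 − T_20 = 30 − 31.0833 = -1.0833
Mean deviation: (-1.1667 + -0.7500 + -1.0833) / 3 = -1.00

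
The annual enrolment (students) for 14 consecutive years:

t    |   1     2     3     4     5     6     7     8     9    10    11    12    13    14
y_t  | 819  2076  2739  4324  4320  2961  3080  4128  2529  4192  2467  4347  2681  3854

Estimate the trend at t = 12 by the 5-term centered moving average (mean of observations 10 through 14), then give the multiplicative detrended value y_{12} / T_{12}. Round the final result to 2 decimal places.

Trend T_12 = (4192 + 2467 + 4347 + 2681 + 3854) / 5 = 17541/5 = 3508.2000
Ratio to trend: 4347 / 3508.2000 = 1.24

1.24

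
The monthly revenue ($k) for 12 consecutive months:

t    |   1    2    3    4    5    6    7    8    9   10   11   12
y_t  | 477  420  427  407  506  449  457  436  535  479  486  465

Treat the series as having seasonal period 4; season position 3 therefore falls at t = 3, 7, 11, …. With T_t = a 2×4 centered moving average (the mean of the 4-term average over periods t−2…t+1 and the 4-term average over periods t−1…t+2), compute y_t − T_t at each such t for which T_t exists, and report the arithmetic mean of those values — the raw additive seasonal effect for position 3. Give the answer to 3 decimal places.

-9.000

Season position 3 occurs at t = 3, 7 (where T_t is defined).
t=3: T_3 = 436.37500; y_3 − T_3 = 427 − 436.37500 = -9.37500
t=7: T_7 = 465.62500; y_7 − T_7 = 457 − 465.62500 = -8.62500
Mean deviation: (-9.37500 + -8.62500) / 2 = -9.000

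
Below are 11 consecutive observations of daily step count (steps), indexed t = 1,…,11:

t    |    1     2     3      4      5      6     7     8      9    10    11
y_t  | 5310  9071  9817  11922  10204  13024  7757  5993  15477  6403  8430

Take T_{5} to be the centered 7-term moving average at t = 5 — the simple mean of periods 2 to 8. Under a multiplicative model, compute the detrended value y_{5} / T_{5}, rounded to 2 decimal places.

Trend T_5 = (9071 + 9817 + 11922 + 10204 + 13024 + 7757 + 5993) / 7 = 67788/7 = 9684.0000
Ratio to trend: 10204 / 9684.0000 = 1.05

1.05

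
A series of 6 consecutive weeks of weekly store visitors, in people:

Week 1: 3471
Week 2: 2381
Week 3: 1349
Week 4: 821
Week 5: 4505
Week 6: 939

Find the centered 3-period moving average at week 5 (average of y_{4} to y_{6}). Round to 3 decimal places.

2088.333

Sum of periods 4–6: 821 + 4505 + 939 = 6265
Divide by 3: 6265 / 3 = 2088.333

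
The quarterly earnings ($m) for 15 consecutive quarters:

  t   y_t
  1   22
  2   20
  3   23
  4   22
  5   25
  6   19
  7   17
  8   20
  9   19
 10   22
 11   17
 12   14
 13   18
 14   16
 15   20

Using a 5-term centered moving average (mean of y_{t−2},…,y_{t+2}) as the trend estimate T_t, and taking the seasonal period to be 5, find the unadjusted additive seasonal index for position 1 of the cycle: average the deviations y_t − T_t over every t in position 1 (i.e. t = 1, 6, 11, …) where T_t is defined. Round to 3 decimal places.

Season position 1 occurs at t = 6, 11 (where T_t is defined).
t=6: T_6 = 20.60000; y_6 − T_6 = 19 − 20.60000 = -1.60000
t=11: T_11 = 18.00000; y_11 − T_11 = 17 − 18.00000 = -1.00000
Mean deviation: (-1.60000 + -1.00000) / 2 = -1.300

-1.300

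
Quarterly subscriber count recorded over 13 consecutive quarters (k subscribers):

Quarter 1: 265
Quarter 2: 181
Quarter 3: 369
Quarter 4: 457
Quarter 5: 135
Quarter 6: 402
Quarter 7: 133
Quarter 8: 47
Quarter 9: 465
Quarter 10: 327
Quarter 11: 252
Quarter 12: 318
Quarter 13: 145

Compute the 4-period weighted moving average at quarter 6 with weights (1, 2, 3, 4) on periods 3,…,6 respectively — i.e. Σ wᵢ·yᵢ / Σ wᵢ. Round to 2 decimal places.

Weighted sum: 1·369 + 2·457 + 3·135 + 4·402 = 369 + 914 + 405 + 1608 = 3296
Weight total: 1 + 2 + 3 + 4 = 10
WMA = 3296 / 10 = 329.60

329.60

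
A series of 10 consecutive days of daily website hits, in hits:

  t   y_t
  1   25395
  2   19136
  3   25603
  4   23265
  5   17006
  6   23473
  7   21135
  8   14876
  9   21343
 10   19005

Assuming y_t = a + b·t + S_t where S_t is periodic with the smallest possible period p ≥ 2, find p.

3

First differences y_{t+1} − y_t: -6259, 6467, -2338, -6259, 6467, -2338, -6259, 6467, …
The difference pattern repeats every 3 terms and not for any smaller step, so p = 3.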